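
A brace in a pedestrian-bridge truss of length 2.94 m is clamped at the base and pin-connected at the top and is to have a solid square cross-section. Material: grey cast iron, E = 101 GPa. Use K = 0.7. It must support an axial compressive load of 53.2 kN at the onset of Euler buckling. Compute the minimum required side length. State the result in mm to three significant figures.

a ≈ 40.6 mm

L_e = K·L = 0.7 × 2.94 = 2.058 m
Required I = P_cr·L_e²/(π²E) = 5.320×10^4 × 2.058² / (π² × 1.01×10^11) = 2.260×10^-7 m⁴
I_req = 2.260×10^5 mm⁴
Solid square: I = a⁴/12  ⇒  a = (12I)^(1/4) = (12×2.260×10^5)^(1/4) = 40.6 mm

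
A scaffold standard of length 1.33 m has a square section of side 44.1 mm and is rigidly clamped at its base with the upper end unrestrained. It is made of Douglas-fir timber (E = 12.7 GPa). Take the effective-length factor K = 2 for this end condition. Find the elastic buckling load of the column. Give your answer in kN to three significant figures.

P_cr ≈ 5.58 kN

I = a⁴/12 = 44.1⁴/12 = 3.152×10^5 mm⁴
I = 3.152×10^5 mm⁴ = 3.152×10^-7 m⁴
Effective length L_e = K·L = 2 × 1.33 = 2.660 m
P_cr = π²EI / L_e² = π² × 12.7×10⁹ × 3.152×10^-7 / 2.660² = 5.584×10^3 N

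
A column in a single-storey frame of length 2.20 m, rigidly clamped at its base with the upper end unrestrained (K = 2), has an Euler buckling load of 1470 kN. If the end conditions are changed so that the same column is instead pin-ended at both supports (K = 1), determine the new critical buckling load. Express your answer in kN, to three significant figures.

P_cr ∝ 1/K², so P_cr,new = P_cr,old × (K_old/K_new)² = 1470 × (2/1)²
= 1470 × 4.000 = 5880 kN

P_cr ≈ 5880 kN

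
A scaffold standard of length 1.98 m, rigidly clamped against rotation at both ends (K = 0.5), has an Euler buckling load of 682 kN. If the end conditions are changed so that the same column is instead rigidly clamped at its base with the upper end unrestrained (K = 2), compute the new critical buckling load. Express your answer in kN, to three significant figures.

P_cr ∝ 1/K², so P_cr,new = P_cr,old × (K_old/K_new)² = 682 × (0.5/2)²
= 682 × 0.06250 = 42.6 kN

P_cr ≈ 42.6 kN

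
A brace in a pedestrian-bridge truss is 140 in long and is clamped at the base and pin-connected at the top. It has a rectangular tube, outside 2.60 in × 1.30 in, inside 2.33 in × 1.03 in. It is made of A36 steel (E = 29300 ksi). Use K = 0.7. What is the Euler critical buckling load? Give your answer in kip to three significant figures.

Weak-axis I_min = (h_o·b_o³ − h_i·b_i³)/12 with b_o = 1.30, b_i = 1.030 in (shorter outer/inner sides).
I_min = (2.60×1.30³ − 2.330×1.030³)/12 = 0.2638 in⁴
Effective length L_e = K·L = 0.7 × 140 = 98.00 in
P_cr = π²EI / L_e² = π² × 29300×10³ × 0.2638 / 98.00² = 7.944×10^3 lb

P_cr ≈ 7.94 kip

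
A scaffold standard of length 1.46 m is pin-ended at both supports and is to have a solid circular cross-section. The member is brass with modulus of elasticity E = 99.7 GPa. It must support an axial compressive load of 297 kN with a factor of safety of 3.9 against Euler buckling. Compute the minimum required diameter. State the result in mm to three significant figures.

d ≈ 84.6 mm

Required P_cr = n·P = 3.9 × 297 = 1158 kN
L_e = K·L = 1 × 1.46 = 1.460 m
Required I = P_cr·L_e²/(π²E) = 1.158×10^6 × 1.460² / (π² × 9.97×10^10) = 2.509×10^-6 m⁴
I_req = 2.509×10^6 mm⁴
Solid circle: I = πd⁴/64  ⇒  d = (64I/π)^(1/4) = (64×2.509×10^6/π)^(1/4) = 84.6 mm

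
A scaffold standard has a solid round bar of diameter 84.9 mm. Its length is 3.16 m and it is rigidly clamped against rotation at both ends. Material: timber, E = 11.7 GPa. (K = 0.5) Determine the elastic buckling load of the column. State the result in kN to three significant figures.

P_cr ≈ 118 kN

I = πd⁴/64 = π×84.9⁴/64 = 2.550×10^6 mm⁴
I = 2.550×10^6 mm⁴ = 2.550×10^-6 m⁴
Effective length L_e = K·L = 0.5 × 3.16 = 1.580 m
P_cr = π²EI / L_e² = π² × 11.7×10⁹ × 2.550×10^-6 / 1.580² = 1.180×10^5 N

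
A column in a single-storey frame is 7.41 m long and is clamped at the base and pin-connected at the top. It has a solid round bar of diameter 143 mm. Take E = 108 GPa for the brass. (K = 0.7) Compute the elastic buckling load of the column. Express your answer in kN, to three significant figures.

I = πd⁴/64 = π×143⁴/64 = 2.053×10^7 mm⁴
I = 2.053×10^7 mm⁴ = 2.053×10^-5 m⁴
Effective length L_e = K·L = 0.7 × 7.41 = 5.187 m
P_cr = π²EI / L_e² = π² × 108×10⁹ × 2.053×10^-5 / 5.187² = 8.132×10^5 N

P_cr ≈ 813 kN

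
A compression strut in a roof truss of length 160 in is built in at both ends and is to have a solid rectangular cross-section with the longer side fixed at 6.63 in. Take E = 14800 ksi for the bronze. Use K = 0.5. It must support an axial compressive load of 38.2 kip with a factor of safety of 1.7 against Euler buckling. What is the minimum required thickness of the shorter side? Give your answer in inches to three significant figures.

Required P_cr = n·P = 1.7 × 38.2 = 64.94 kip
L_e = K·L = 0.5 × 160 = 80.00 in
Required I = P_cr·L_e²/(π²E) = 6.494×10^4 × 80.00² / (π² × 1.48×10^7) = 2.845 in⁴
Rectangle, weak axis: I_min = h·b³/12 with h = 6.63 in fixed  ⇒  b = (12I/h)^(1/3) = 1.73 in

b ≈ 1.73 in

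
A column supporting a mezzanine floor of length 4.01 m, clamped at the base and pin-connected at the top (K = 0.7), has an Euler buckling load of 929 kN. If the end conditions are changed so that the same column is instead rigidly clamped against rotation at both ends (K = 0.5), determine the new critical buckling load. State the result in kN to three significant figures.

P_cr ∝ 1/K², so P_cr,new = P_cr,old × (K_old/K_new)² = 929 × (0.7/0.5)²
= 929 × 1.960 = 1820 kN

P_cr ≈ 1820 kN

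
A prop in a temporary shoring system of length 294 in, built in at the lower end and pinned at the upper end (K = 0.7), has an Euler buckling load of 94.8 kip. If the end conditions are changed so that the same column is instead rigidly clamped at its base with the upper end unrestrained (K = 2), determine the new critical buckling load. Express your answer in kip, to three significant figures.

P_cr ∝ 1/K², so P_cr,new = P_cr,old × (K_old/K_new)² = 94.8 × (0.7/2)²
= 94.8 × 0.1225 = 11.6 kip

P_cr ≈ 11.6 kip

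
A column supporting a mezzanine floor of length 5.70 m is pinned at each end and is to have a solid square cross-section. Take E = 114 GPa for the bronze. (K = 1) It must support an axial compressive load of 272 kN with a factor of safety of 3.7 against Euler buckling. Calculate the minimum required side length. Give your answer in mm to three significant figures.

a ≈ 137 mm

Required P_cr = n·P = 3.7 × 272 = 1006 kN
L_e = K·L = 1 × 5.70 = 5.700 m
Required I = P_cr·L_e²/(π²E) = 1.006×10^6 × 5.700² / (π² × 1.14×10^11) = 2.906×10^-5 m⁴
I_req = 2.906×10^7 mm⁴
Solid square: I = a⁴/12  ⇒  a = (12I)^(1/4) = (12×2.906×10^7)^(1/4) = 137 mm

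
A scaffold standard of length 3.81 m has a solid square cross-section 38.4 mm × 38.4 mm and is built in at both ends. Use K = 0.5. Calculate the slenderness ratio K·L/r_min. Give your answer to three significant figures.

λ ≈ 172

I = a⁴/12 = 38.4⁴/12 = 1.812×10^5 mm⁴
A = 1.475×10^3 mm²;  r_min = √(I/A) = √(1.812×10^5/1.475×10^3) = 11.09 mm
L_e = K·L = 0.5 × 3.81 m = 1.905 m = 1905.0 mm
λ = L_e / r_min = 1905.0 / 11.09 = 172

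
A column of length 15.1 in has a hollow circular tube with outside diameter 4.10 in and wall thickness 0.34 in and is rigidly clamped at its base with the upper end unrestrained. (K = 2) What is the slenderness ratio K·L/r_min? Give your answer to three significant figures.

Inner diameter d_i = 4.10 − 2×0.34 = 3.420 in
I = π(d_o⁴ − d_i⁴)/64 = π(4.10⁴ − 3.420⁴)/64 = 7.155 in⁴
A = 4.016 in²;  r_min = √(I/A) = √(7.155/4.016) = 1.335 in
L_e = K·L = 2 × 15.1 = 30.20 in
λ = L_e / r_min = 30.200 / 1.335 = 22.6

λ ≈ 22.6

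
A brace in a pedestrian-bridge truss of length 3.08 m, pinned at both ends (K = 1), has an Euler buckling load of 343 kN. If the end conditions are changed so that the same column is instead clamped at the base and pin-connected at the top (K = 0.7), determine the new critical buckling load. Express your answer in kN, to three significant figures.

P_cr ∝ 1/K², so P_cr,new = P_cr,old × (K_old/K_new)² = 343 × (1/0.7)²
= 343 × 2.041 = 700 kN

P_cr ≈ 700 kN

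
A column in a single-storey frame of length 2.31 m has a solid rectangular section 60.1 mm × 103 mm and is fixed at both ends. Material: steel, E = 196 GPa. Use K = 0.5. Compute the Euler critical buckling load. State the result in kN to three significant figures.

Buckling occurs about the weak axis: I_min = h·b³/12 with b = 60.1 mm (the shorter side).
I_min = 103×60.1³/12 = 1.863×10^6 mm⁴
I = 1.863×10^6 mm⁴ = 1.863×10^-6 m⁴
Effective length L_e = K·L = 0.5 × 2.31 = 1.155 m
P_cr = π²EI / L_e² = π² × 196×10⁹ × 1.863×10^-6 / 1.155² = 2.702×10^6 N

P_cr ≈ 2700 kN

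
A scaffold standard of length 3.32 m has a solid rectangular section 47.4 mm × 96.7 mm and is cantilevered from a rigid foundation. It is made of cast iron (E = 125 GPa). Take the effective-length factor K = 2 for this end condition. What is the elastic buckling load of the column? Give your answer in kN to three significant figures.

P_cr ≈ 24.0 kN

Buckling occurs about the weak axis: I_min = h·b³/12 with b = 47.4 mm (the shorter side).
I_min = 96.7×47.4³/12 = 8.582×10^5 mm⁴
I = 8.582×10^5 mm⁴ = 8.582×10^-7 m⁴
Effective length L_e = K·L = 2 × 3.32 = 6.640 m
P_cr = π²EI / L_e² = π² × 125×10⁹ × 8.582×10^-7 / 6.640² = 2.401×10^4 N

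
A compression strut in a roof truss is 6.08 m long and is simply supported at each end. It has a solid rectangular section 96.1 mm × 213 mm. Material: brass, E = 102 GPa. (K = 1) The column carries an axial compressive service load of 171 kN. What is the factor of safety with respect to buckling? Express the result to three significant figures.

n ≈ 2.51

Buckling occurs about the weak axis: I_min = h·b³/12 with b = 96.1 mm (the shorter side).
I_min = 213×96.1³/12 = 1.575×10^7 mm⁴
I = 1.575×10^7 mm⁴ = 1.575×10^-5 m⁴
Effective length L_e = K·L = 1 × 6.08 = 6.080 m
P_cr = π²EI / L_e² = π² × 102×10⁹ × 1.575×10^-5 / 6.080² = 4.290×10^5 N
Factor of safety n = P_cr / P = 429.00 / 171 = 2.51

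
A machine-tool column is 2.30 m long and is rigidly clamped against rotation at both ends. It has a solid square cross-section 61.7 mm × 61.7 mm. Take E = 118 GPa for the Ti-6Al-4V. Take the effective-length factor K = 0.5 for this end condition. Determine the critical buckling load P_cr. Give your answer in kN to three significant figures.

I = a⁴/12 = 61.7⁴/12 = 1.208×10^6 mm⁴
I = 1.208×10^6 mm⁴ = 1.208×10^-6 m⁴
Effective length L_e = K·L = 0.5 × 2.30 = 1.150 m
P_cr = π²EI / L_e² = π² × 118×10⁹ × 1.208×10^-6 / 1.150² = 1.064×10^6 N

P_cr ≈ 1060 kN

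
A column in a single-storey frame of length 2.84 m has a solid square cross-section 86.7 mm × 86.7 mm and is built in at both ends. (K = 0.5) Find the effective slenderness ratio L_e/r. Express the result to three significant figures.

λ ≈ 56.7

I = a⁴/12 = 86.7⁴/12 = 4.709×10^6 mm⁴
A = 7.517×10^3 mm²;  r_min = √(I/A) = √(4.709×10^6/7.517×10^3) = 25.03 mm
L_e = K·L = 0.5 × 2.84 m = 1.420 m = 1420.0 mm
λ = L_e / r_min = 1420.0 / 25.03 = 56.7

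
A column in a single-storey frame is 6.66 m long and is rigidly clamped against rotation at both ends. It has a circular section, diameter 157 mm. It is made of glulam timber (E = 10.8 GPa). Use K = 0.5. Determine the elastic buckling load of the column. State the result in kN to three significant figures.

I = πd⁴/64 = π×157⁴/64 = 2.982×10^7 mm⁴
I = 2.982×10^7 mm⁴ = 2.982×10^-5 m⁴
Effective length L_e = K·L = 0.5 × 6.66 = 3.330 m
P_cr = π²EI / L_e² = π² × 10.8×10⁹ × 2.982×10^-5 / 3.330² = 2.867×10^5 N

P_cr ≈ 287 kN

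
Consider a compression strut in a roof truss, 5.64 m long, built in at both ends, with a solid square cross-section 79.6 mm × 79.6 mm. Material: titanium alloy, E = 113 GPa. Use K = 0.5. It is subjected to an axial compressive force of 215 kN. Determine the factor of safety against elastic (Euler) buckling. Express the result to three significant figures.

I = a⁴/12 = 79.6⁴/12 = 3.346×10^6 mm⁴
I = 3.346×10^6 mm⁴ = 3.346×10^-6 m⁴
Effective length L_e = K·L = 0.5 × 5.64 = 2.820 m
P_cr = π²EI / L_e² = π² × 113×10⁹ × 3.346×10^-6 / 2.820² = 4.692×10^5 N
Factor of safety n = P_cr / P = 469.19 / 215 = 2.18

n ≈ 2.18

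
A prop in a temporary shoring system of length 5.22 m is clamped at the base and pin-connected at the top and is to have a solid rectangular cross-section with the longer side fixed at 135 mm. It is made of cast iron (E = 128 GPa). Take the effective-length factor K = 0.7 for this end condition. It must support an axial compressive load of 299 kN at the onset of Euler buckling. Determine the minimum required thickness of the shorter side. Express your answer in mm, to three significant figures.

b ≈ 65.5 mm

L_e = K·L = 0.7 × 5.22 = 3.654 m
Required I = P_cr·L_e²/(π²E) = 2.990×10^5 × 3.654² / (π² × 1.28×10^11) = 3.160×10^-6 m⁴
I_req = 3.160×10^6 mm⁴
Rectangle, weak axis: I_min = h·b³/12 with h = 135 mm fixed  ⇒  b = (12I/h)^(1/3) = 65.5 mm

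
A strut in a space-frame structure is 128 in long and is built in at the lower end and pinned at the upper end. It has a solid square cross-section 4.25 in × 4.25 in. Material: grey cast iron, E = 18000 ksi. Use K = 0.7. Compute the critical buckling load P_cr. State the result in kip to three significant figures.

P_cr ≈ 602 kip

I = a⁴/12 = 4.25⁴/12 = 27.19 in⁴
Effective length L_e = K·L = 0.7 × 128 = 89.60 in
P_cr = π²EI / L_e² = π² × 18000×10³ × 27.19 / 89.60² = 6.016×10^5 lb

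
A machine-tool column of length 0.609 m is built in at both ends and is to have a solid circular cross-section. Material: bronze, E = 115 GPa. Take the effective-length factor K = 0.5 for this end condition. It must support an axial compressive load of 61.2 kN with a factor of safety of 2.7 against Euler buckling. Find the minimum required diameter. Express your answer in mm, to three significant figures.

Required P_cr = n·P = 2.7 × 61.2 = 165.2 kN
L_e = K·L = 0.5 × 0.609 = 0.3045 m
Required I = P_cr·L_e²/(π²E) = 1.652×10^5 × 0.3045² / (π² × 1.15×10^11) = 1.350×10^-8 m⁴
I_req = 1.350×10^4 mm⁴
Solid circle: I = πd⁴/64  ⇒  d = (64I/π)^(1/4) = (64×1.350×10^4/π)^(1/4) = 22.9 mm

d ≈ 22.9 mm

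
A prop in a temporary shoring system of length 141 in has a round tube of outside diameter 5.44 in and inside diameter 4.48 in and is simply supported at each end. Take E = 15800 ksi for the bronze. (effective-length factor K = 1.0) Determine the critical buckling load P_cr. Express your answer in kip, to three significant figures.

d_o = 5.44 in, d_i = 4.48 in
I = π(d_o⁴ − d_i⁴)/64 = π(5.44⁴ − 4.480⁴)/64 = 23.22 in⁴
Effective length L_e = K·L = 1 × 141 = 141.0 in
P_cr = π²EI / L_e² = π² × 15800×10³ × 23.22 / 141.0² = 1.821×10^5 lb

P_cr ≈ 182 kip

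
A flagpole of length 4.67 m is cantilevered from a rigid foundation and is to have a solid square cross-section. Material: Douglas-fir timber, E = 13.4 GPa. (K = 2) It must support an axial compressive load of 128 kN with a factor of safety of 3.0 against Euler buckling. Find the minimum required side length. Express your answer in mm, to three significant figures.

Required P_cr = n·P = 3.0 × 128 = 384.0 kN
L_e = K·L = 2 × 4.67 = 9.340 m
Required I = P_cr·L_e²/(π²E) = 3.840×10^5 × 9.340² / (π² × 1.34×10^10) = 2.533×10^-4 m⁴
I_req = 2.533×10^8 mm⁴
Solid square: I = a⁴/12  ⇒  a = (12I)^(1/4) = (12×2.533×10^8)^(1/4) = 235 mm

a ≈ 235 mm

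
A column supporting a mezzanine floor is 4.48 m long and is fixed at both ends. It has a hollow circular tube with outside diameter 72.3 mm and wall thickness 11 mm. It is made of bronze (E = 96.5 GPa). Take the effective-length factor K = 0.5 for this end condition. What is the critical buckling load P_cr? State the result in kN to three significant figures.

Inner diameter d_i = 72.3 − 2×11 = 50.30 mm
I = π(d_o⁴ − d_i⁴)/64 = π(72.3⁴ − 50.30⁴)/64 = 1.027×10^6 mm⁴
I = 1.027×10^6 mm⁴ = 1.027×10^-6 m⁴
Effective length L_e = K·L = 0.5 × 4.48 = 2.240 m
P_cr = π²EI / L_e² = π² × 96.5×10⁹ × 1.027×10^-6 / 2.240² = 1.950×10^5 N

P_cr ≈ 195 kN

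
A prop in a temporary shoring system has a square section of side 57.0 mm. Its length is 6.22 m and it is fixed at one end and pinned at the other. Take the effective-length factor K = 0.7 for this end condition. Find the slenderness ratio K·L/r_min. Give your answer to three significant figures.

I = a⁴/12 = 57.0⁴/12 = 8.797×10^5 mm⁴
A = 3.249×10^3 mm²;  r_min = √(I/A) = √(8.797×10^5/3.249×10^3) = 16.45 mm
L_e = K·L = 0.7 × 6.22 m = 4.354 m = 4354.0 mm
λ = L_e / r_min = 4354.0 / 16.45 = 265

λ ≈ 265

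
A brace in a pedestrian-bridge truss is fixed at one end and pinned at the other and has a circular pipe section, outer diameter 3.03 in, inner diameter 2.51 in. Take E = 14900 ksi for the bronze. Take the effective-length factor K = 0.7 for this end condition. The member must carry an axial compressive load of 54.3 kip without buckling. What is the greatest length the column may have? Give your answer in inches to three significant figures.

L_max ≈ 110 in

d_o = 3.03 in, d_i = 2.51 in
I = π(d_o⁴ − d_i⁴)/64 = π(3.03⁴ − 2.510⁴)/64 = 2.189 in⁴
At the buckling limit P_cr = P = 5.430×10^4 lb
From P_cr = π²EI/(K·L)²:  L = (1/K)·√(π²EI/P_cr) = (1/0.7)·√(π²×1.49×10^7×2.189/5.430×10^4)
L = 110 in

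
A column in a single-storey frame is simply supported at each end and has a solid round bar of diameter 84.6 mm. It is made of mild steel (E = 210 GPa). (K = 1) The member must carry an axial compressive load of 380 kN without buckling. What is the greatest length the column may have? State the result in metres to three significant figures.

I = πd⁴/64 = π×84.6⁴/64 = 2.514×10^6 mm⁴
I = 2.514×10^-6 m⁴
At the buckling limit P_cr = P = 3.800×10^5 N
From P_cr = π²EI/(K·L)²:  L = (1/K)·√(π²EI/P_cr) = (1/1)·√(π²×2.10×10^11×2.514×10^-6/3.800×10^5)
L = 3.70 m

L_max ≈ 3.70 m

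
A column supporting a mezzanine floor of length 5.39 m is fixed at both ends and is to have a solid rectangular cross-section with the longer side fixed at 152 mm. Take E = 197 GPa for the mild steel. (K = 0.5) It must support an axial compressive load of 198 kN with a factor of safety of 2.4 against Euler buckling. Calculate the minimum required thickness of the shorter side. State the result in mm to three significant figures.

b ≈ 51.9 mm

Required P_cr = n·P = 2.4 × 198 = 475.2 kN
L_e = K·L = 0.5 × 5.39 = 2.695 m
Required I = P_cr·L_e²/(π²E) = 4.752×10^5 × 2.695² / (π² × 1.97×10^11) = 1.775×10^-6 m⁴
I_req = 1.775×10^6 mm⁴
Rectangle, weak axis: I_min = h·b³/12 with h = 152 mm fixed  ⇒  b = (12I/h)^(1/3) = 51.9 mm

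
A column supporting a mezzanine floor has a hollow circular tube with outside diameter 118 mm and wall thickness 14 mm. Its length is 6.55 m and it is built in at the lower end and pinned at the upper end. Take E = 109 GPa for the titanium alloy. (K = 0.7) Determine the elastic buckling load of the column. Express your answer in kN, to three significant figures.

Inner diameter d_i = 118 − 2×14 = 90.00 mm
I = π(d_o⁴ − d_i⁴)/64 = π(118⁴ − 90.00⁴)/64 = 6.296×10^6 mm⁴
I = 6.296×10^6 mm⁴ = 6.296×10^-6 m⁴
Effective length L_e = K·L = 0.7 × 6.55 = 4.585 m
P_cr = π²EI / L_e² = π² × 109×10⁹ × 6.296×10^-6 / 4.585² = 3.222×10^5 N

P_cr ≈ 322 kN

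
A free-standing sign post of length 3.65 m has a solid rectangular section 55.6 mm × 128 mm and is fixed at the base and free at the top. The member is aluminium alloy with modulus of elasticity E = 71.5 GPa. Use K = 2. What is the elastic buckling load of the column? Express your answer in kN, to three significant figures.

P_cr ≈ 24.3 kN

Buckling occurs about the weak axis: I_min = h·b³/12 with b = 55.6 mm (the shorter side).
I_min = 128×55.6³/12 = 1.833×10^6 mm⁴
I = 1.833×10^6 mm⁴ = 1.833×10^-6 m⁴
Effective length L_e = K·L = 2 × 3.65 = 7.300 m
P_cr = π²EI / L_e² = π² × 71.5×10⁹ × 1.833×10^-6 / 7.300² = 2.428×10^4 N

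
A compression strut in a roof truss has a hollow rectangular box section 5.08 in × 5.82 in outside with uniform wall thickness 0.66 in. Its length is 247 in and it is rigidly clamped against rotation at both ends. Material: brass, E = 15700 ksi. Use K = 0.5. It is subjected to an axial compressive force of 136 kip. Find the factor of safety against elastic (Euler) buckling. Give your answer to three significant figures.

n ≈ 3.26

Inner dimensions: h_i = 5.82 − 2×0.66 = 4.500 in, b_i = 5.08 − 2×0.66 = 3.760 in
Weak-axis I_min = (h_o·b_o³ − h_i·b_i³)/12 with b_o = 5.08, b_i = 3.760 in (shorter outer/inner sides).
I_min = (5.82×5.08³ − 4.500×3.760³)/12 = 43.65 in⁴
Effective length L_e = K·L = 0.5 × 247 = 123.5 in
P_cr = π²EI / L_e² = π² × 15700×10³ × 43.65 / 123.5² = 4.434×10^5 lb
Factor of safety n = P_cr / P = 443.43 / 136 = 3.26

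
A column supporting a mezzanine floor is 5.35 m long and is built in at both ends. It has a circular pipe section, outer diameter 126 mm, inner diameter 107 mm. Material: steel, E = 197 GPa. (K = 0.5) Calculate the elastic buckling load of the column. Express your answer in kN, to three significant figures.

d_o = 126 mm, d_i = 107 mm
I = π(d_o⁴ − d_i⁴)/64 = π(126⁴ − 107.0⁴)/64 = 5.938×10^6 mm⁴
I = 5.938×10^6 mm⁴ = 5.938×10^-6 m⁴
Effective length L_e = K·L = 0.5 × 5.35 = 2.675 m
P_cr = π²EI / L_e² = π² × 197×10⁹ × 5.938×10^-6 / 2.675² = 1.613×10^6 N

P_cr ≈ 1610 kN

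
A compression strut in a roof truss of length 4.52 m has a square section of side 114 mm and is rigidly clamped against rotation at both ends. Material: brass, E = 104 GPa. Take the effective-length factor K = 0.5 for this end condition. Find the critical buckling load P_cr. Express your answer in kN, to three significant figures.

P_cr ≈ 2830 kN

I = a⁴/12 = 114⁴/12 = 1.407×10^7 mm⁴
I = 1.407×10^7 mm⁴ = 1.407×10^-5 m⁴
Effective length L_e = K·L = 0.5 × 4.52 = 2.260 m
P_cr = π²EI / L_e² = π² × 104×10⁹ × 1.407×10^-5 / 2.260² = 2.828×10^6 N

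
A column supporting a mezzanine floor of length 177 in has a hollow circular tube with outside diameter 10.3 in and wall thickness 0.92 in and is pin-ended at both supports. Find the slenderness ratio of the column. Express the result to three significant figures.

λ ≈ 53.1

Inner diameter d_i = 10.3 − 2×0.92 = 8.460 in
I = π(d_o⁴ − d_i⁴)/64 = π(10.3⁴ − 8.460⁴)/64 = 301.0 in⁴
A = 27.11 in²;  r_min = √(I/A) = √(301.0/27.11) = 3.332 in
L_e = K·L = 1 × 177 = 177.0 in
λ = L_e / r_min = 177.00 / 3.332 = 53.1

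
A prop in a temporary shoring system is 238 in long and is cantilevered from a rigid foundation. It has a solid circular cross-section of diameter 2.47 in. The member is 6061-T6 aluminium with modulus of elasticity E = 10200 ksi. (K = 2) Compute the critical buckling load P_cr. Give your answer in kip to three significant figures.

P_cr ≈ 0.812 kip

I = πd⁴/64 = π×2.47⁴/64 = 1.827 in⁴
Effective length L_e = K·L = 2 × 238 = 476.0 in
P_cr = π²EI / L_e² = π² × 10200×10³ × 1.827 / 476.0² = 811.8 lb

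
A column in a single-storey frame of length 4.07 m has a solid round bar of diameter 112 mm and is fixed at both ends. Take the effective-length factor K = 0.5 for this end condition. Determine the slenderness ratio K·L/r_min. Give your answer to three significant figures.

For a solid circle r = d/4 = 112/4 = 28.00 mm
L_e = K·L = 0.5 × 4.07 m = 2.035 m = 2035.0 mm
λ = L_e / r_min = 2035.0 / 28.00 = 72.7

λ ≈ 72.7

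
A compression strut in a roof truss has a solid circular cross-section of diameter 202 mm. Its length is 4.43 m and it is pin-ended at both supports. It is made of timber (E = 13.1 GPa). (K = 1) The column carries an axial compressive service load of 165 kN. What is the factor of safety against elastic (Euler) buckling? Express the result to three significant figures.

I = πd⁴/64 = π×202⁴/64 = 8.173×10^7 mm⁴
I = 8.173×10^7 mm⁴ = 8.173×10^-5 m⁴
Effective length L_e = K·L = 1 × 4.43 = 4.430 m
P_cr = π²EI / L_e² = π² × 13.1×10⁹ × 8.173×10^-5 / 4.430² = 5.384×10^5 N
Factor of safety n = P_cr / P = 538.44 / 165 = 3.26

n ≈ 3.26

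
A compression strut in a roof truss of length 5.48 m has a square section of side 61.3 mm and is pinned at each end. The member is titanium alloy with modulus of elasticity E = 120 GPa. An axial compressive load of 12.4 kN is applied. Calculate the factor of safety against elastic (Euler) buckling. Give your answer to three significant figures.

I = a⁴/12 = 61.3⁴/12 = 1.177×10^6 mm⁴
I = 1.177×10^6 mm⁴ = 1.177×10^-6 m⁴
Effective length L_e = K·L = 1 × 5.48 = 5.480 m
P_cr = π²EI / L_e² = π² × 120×10⁹ × 1.177×10^-6 / 5.480² = 4.641×10^4 N
Factor of safety n = P_cr / P = 46.407 / 12.4 = 3.74

n ≈ 3.74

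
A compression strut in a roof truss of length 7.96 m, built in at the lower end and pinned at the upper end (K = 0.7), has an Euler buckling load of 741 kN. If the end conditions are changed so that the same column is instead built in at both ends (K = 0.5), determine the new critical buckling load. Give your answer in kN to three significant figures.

P_cr ∝ 1/K², so P_cr,new = P_cr,old × (K_old/K_new)² = 741 × (0.7/0.5)²
= 741 × 1.960 = 1450 kN

P_cr ≈ 1450 kN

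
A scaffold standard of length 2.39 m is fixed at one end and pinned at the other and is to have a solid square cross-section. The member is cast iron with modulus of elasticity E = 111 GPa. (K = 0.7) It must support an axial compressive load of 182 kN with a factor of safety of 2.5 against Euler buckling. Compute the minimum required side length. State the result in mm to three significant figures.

a ≈ 61.1 mm

Required P_cr = n·P = 2.5 × 182 = 455.0 kN
L_e = K·L = 0.7 × 2.39 = 1.673 m
Required I = P_cr·L_e²/(π²E) = 4.550×10^5 × 1.673² / (π² × 1.11×10^11) = 1.162×10^-6 m⁴
I_req = 1.162×10^6 mm⁴
Solid square: I = a⁴/12  ⇒  a = (12I)^(1/4) = (12×1.162×10^6)^(1/4) = 61.1 mm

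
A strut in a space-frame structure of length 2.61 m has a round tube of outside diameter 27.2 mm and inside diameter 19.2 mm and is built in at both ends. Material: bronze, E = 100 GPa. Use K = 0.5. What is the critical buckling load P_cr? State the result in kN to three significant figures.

d_o = 27.2 mm, d_i = 19.2 mm
I = π(d_o⁴ − d_i⁴)/64 = π(27.2⁴ − 19.20⁴)/64 = 2.020×10^4 mm⁴
I = 2.020×10^4 mm⁴ = 2.020×10^-8 m⁴
Effective length L_e = K·L = 0.5 × 2.61 = 1.305 m
P_cr = π²EI / L_e² = π² × 100×10⁹ × 2.020×10^-8 / 1.305² = 1.171×10^4 N

P_cr ≈ 11.7 kN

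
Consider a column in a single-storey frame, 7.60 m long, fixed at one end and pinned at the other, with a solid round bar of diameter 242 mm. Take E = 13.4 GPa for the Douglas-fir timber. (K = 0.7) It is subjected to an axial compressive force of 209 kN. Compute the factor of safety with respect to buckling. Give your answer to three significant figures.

n ≈ 3.76

I = πd⁴/64 = π×242⁴/64 = 1.684×10^8 mm⁴
I = 1.684×10^8 mm⁴ = 1.684×10^-4 m⁴
Effective length L_e = K·L = 0.7 × 7.60 = 5.320 m
P_cr = π²EI / L_e² = π² × 13.4×10⁹ × 1.684×10^-4 / 5.320² = 7.867×10^5 N
Factor of safety n = P_cr / P = 786.71 / 209 = 3.76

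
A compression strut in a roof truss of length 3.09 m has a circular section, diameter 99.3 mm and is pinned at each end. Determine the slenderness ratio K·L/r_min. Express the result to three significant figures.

λ ≈ 124

I = πd⁴/64 = π×99.3⁴/64 = 4.773×10^6 mm⁴
A = 7.744×10^3 mm²;  r_min = √(I/A) = √(4.773×10^6/7.744×10^3) = 24.82 mm
L_e = K·L = 1 × 3.09 m = 3.090 m = 3090.0 mm
λ = L_e / r_min = 3090.0 / 24.82 = 124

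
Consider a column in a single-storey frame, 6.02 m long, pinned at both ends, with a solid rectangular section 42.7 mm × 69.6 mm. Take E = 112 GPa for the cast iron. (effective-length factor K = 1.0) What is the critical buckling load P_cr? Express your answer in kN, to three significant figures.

P_cr ≈ 13.8 kN

Buckling occurs about the weak axis: I_min = h·b³/12 with b = 42.7 mm (the shorter side).
I_min = 69.6×42.7³/12 = 4.516×10^5 mm⁴
I = 4.516×10^5 mm⁴ = 4.516×10^-7 m⁴
Effective length L_e = K·L = 1 × 6.02 = 6.020 m
P_cr = π²EI / L_e² = π² × 112×10⁹ × 4.516×10^-7 / 6.020² = 1.377×10^4 N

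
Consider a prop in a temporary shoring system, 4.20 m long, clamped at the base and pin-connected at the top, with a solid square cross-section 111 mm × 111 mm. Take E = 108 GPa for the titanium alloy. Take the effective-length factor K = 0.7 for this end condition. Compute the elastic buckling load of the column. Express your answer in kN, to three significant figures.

P_cr ≈ 1560 kN

I = a⁴/12 = 111⁴/12 = 1.265×10^7 mm⁴
I = 1.265×10^7 mm⁴ = 1.265×10^-5 m⁴
Effective length L_e = K·L = 0.7 × 4.20 = 2.940 m
P_cr = π²EI / L_e² = π² × 108×10⁹ × 1.265×10^-5 / 2.940² = 1.560×10^6 N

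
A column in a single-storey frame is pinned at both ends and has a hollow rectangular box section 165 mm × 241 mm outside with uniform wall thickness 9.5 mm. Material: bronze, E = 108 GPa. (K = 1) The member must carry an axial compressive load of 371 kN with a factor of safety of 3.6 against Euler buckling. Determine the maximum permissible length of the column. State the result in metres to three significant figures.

L_max ≈ 5.10 m

Inner dimensions: h_i = 241 − 2×9.5 = 222.0 mm, b_i = 165 − 2×9.5 = 146.0 mm
Weak-axis I_min = (h_o·b_o³ − h_i·b_i³)/12 with b_o = 165, b_i = 146.0 mm (shorter outer/inner sides).
I_min = (241×165³ − 222.0×146.0³)/12 = 3.264×10^7 mm⁴
I = 3.264×10^-5 m⁴
Required critical load P_cr = n·P = 3.6 × 371 = 1336 kN = 1.336×10^6 N
From P_cr = π²EI/(K·L)²:  L = (1/K)·√(π²EI/P_cr) = (1/1)·√(π²×1.08×10^11×3.264×10^-5/1.336×10^6)
L = 5.10 m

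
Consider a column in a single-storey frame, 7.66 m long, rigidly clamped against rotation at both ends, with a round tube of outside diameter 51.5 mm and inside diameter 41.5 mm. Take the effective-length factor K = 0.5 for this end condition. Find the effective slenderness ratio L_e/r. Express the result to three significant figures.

λ ≈ 232

d_o = 51.5 mm, d_i = 41.5 mm
I = π(d_o⁴ − d_i⁴)/64 = π(51.5⁴ − 41.50⁴)/64 = 1.997×10^5 mm⁴
A = 730.4 mm²;  r_min = √(I/A) = √(1.997×10^5/730.4) = 16.54 mm
L_e = K·L = 0.5 × 7.66 m = 3.830 m = 3830.0 mm
λ = L_e / r_min = 3830.0 / 16.54 = 232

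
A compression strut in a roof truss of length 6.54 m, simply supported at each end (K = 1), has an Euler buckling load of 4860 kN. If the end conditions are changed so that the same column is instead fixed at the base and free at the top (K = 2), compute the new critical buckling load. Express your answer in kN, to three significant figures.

P_cr ∝ 1/K², so P_cr,new = P_cr,old × (K_old/K_new)² = 4860 × (1/2)²
= 4860 × 0.2500 = 1220 kN

P_cr ≈ 1220 kN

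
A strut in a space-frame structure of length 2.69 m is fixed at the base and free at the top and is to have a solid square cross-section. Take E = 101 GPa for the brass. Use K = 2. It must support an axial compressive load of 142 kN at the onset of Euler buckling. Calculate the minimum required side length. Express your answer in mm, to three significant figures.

L_e = K·L = 2 × 2.69 = 5.380 m
Required I = P_cr·L_e²/(π²E) = 1.420×10^5 × 5.380² / (π² × 1.01×10^11) = 4.123×10^-6 m⁴
I_req = 4.123×10^6 mm⁴
Solid square: I = a⁴/12  ⇒  a = (12I)^(1/4) = (12×4.123×10^6)^(1/4) = 83.9 mm

a ≈ 83.9 mm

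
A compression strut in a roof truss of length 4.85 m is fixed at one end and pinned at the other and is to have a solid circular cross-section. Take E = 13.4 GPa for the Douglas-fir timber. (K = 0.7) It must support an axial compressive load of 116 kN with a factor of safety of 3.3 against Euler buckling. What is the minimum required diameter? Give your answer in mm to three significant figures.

Required P_cr = n·P = 3.3 × 116 = 382.8 kN
L_e = K·L = 0.7 × 4.85 = 3.395 m
Required I = P_cr·L_e²/(π²E) = 3.828×10^5 × 3.395² / (π² × 1.34×10^10) = 3.336×10^-5 m⁴
I_req = 3.336×10^7 mm⁴
Solid circle: I = πd⁴/64  ⇒  d = (64I/π)^(1/4) = (64×3.336×10^7/π)^(1/4) = 161 mm

d ≈ 161 mm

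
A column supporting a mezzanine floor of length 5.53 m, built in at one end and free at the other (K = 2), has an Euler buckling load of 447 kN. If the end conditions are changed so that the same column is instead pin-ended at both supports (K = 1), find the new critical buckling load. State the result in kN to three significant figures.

P_cr ∝ 1/K², so P_cr,new = P_cr,old × (K_old/K_new)² = 447 × (2/1)²
= 447 × 4.000 = 1790 kN

P_cr ≈ 1790 kN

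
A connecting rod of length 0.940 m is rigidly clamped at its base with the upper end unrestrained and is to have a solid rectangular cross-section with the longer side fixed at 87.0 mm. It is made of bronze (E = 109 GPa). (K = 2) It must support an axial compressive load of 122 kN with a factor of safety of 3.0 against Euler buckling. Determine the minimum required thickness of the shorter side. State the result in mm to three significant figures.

Required P_cr = n·P = 3.0 × 122 = 366.0 kN
L_e = K·L = 2 × 0.940 = 1.880 m
Required I = P_cr·L_e²/(π²E) = 3.660×10^5 × 1.880² / (π² × 1.09×10^11) = 1.202×10^-6 m⁴
I_req = 1.202×10^6 mm⁴
Rectangle, weak axis: I_min = h·b³/12 with h = 87.0 mm fixed  ⇒  b = (12I/h)^(1/3) = 54.9 mm

b ≈ 54.9 mm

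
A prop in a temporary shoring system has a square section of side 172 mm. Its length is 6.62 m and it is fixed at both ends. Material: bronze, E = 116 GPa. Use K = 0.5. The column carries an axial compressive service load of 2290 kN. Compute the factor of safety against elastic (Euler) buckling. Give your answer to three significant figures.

I = a⁴/12 = 172⁴/12 = 7.293×10^7 mm⁴
I = 7.293×10^7 mm⁴ = 7.293×10^-5 m⁴
Effective length L_e = K·L = 0.5 × 6.62 = 3.310 m
P_cr = π²EI / L_e² = π² × 116×10⁹ × 7.293×10^-5 / 3.310² = 7.621×10^6 N
Factor of safety n = P_cr / P = 7621.4 / 2290 = 3.33

n ≈ 3.33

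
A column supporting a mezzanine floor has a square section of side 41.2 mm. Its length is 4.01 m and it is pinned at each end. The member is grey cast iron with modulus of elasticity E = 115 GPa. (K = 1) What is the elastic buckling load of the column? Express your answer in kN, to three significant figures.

P_cr ≈ 16.9 kN

I = a⁴/12 = 41.2⁴/12 = 2.401×10^5 mm⁴
I = 2.401×10^5 mm⁴ = 2.401×10^-7 m⁴
Effective length L_e = K·L = 1 × 4.01 = 4.010 m
P_cr = π²EI / L_e² = π² × 115×10⁹ × 2.401×10^-7 / 4.010² = 1.695×10^4 N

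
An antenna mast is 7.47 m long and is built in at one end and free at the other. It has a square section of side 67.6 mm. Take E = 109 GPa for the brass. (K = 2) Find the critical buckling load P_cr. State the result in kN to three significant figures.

P_cr ≈ 8.39 kN

I = a⁴/12 = 67.6⁴/12 = 1.740×10^6 mm⁴
I = 1.740×10^6 mm⁴ = 1.740×10^-6 m⁴
Effective length L_e = K·L = 2 × 7.47 = 14.94 m
P_cr = π²EI / L_e² = π² × 109×10⁹ × 1.740×10^-6 / 14.94² = 8.387×10^3 N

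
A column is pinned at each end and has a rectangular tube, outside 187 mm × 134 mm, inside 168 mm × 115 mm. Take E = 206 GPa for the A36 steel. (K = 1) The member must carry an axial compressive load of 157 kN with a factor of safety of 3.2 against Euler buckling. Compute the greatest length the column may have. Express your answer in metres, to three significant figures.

L_max ≈ 8.10 m

Weak-axis I_min = (h_o·b_o³ − h_i·b_i³)/12 with b_o = 134, b_i = 115.0 mm (shorter outer/inner sides).
I_min = (187×134³ − 168.0×115.0³)/12 = 1.620×10^7 mm⁴
I = 1.620×10^-5 m⁴
Required critical load P_cr = n·P = 3.2 × 157 = 502.4 kN = 5.024×10^5 N
From P_cr = π²EI/(K·L)²:  L = (1/K)·√(π²EI/P_cr) = (1/1)·√(π²×2.06×10^11×1.620×10^-5/5.024×10^5)
L = 8.10 m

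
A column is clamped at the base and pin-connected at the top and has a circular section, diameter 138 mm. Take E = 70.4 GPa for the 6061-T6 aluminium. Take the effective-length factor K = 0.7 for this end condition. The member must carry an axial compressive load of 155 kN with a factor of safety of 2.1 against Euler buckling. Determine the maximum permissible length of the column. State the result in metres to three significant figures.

I = πd⁴/64 = π×138⁴/64 = 1.780×10^7 mm⁴
I = 1.780×10^-5 m⁴
Required critical load P_cr = n·P = 2.1 × 155 = 325.5 kN = 3.255×10^5 N
From P_cr = π²EI/(K·L)²:  L = (1/K)·√(π²EI/P_cr) = (1/0.7)·√(π²×7.04×10^10×1.780×10^-5/3.255×10^5)
L = 8.81 m

L_max ≈ 8.81 m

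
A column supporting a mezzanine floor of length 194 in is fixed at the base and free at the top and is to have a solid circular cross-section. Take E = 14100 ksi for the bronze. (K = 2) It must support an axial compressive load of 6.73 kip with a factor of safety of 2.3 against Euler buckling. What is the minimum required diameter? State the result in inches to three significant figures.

d ≈ 4.30 in

Required P_cr = n·P = 2.3 × 6.73 = 15.48 kip
L_e = K·L = 2 × 194 = 388.0 in
Required I = P_cr·L_e²/(π²E) = 1.548×10^4 × 388.0² / (π² × 1.41×10^7) = 16.75 in⁴
Solid circle: I = πd⁴/64  ⇒  d = (64I/π)^(1/4) = (64×16.75/π)^(1/4) = 4.30 in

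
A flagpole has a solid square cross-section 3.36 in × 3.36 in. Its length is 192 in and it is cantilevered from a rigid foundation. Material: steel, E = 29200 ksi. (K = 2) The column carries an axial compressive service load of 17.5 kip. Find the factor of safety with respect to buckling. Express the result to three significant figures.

n ≈ 1.19

I = a⁴/12 = 3.36⁴/12 = 10.62 in⁴
Effective length L_e = K·L = 2 × 192 = 384.0 in
P_cr = π²EI / L_e² = π² × 29200×10³ × 10.62 / 384.0² = 2.076×10^4 lb
Factor of safety n = P_cr / P = 20.759 / 17.5 = 1.19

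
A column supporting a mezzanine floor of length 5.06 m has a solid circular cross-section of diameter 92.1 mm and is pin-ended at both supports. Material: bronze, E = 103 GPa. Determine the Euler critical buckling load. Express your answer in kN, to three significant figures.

P_cr ≈ 140 kN

I = πd⁴/64 = π×92.1⁴/64 = 3.532×10^6 mm⁴
I = 3.532×10^6 mm⁴ = 3.532×10^-6 m⁴
Effective length L_e = K·L = 1 × 5.06 = 5.060 m
P_cr = π²EI / L_e² = π² × 103×10⁹ × 3.532×10^-6 / 5.060² = 1.402×10^5 N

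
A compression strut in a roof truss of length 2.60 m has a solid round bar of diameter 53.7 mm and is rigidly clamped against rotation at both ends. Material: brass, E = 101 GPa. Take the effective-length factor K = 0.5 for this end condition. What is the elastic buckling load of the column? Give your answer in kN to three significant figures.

P_cr ≈ 241 kN

I = πd⁴/64 = π×53.7⁴/64 = 4.082×10^5 mm⁴
I = 4.082×10^5 mm⁴ = 4.082×10^-7 m⁴
Effective length L_e = K·L = 0.5 × 2.60 = 1.300 m
P_cr = π²EI / L_e² = π² × 101×10⁹ × 4.082×10^-7 / 1.300² = 2.408×10^5 N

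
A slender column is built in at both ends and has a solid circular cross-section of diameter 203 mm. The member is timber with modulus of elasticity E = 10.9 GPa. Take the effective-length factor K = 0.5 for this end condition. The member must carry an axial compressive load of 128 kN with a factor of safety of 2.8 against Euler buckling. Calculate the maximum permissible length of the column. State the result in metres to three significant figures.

L_max ≈ 10.0 m

I = πd⁴/64 = π×203⁴/64 = 8.336×10^7 mm⁴
I = 8.336×10^-5 m⁴
Required critical load P_cr = n·P = 2.8 × 128 = 358.4 kN = 3.584×10^5 N
From P_cr = π²EI/(K·L)²:  L = (1/K)·√(π²EI/P_cr) = (1/0.5)·√(π²×1.09×10^10×8.336×10^-5/3.584×10^5)
L = 10.0 m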